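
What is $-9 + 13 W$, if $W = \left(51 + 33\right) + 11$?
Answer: $1226$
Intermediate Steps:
$W = 95$ ($W = 84 + 11 = 95$)
$-9 + 13 W = -9 + 13 \cdot 95 = -9 + 1235 = 1226$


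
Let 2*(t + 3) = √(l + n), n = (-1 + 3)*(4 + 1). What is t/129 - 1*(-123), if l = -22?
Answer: 5288/43 + I*√3/129 ≈ 122.98 + 0.013427*I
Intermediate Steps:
n = 10 (n = 2*5 = 10)
t = -3 + I*√3 (t = -3 + √(-22 + 10)/2 = -3 + √(-12)/2 = -3 + (2*I*√3)/2 = -3 + I*√3 ≈ -3.0 + 1.732*I)
t/129 - 1*(-123) = (-3 + I*√3)/129 - 1*(-123) = (-3 + I*√3)/129 + 123 = (-1/43 + I*√3/129) + 123 = 5288/43 + I*√3/129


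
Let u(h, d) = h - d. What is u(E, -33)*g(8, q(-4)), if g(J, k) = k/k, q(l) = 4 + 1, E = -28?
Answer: 5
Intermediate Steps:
q(l) = 5
g(J, k) = 1
u(E, -33)*g(8, q(-4)) = (-28 - 1*(-33))*1 = (-28 + 33)*1 = 5*1 = 5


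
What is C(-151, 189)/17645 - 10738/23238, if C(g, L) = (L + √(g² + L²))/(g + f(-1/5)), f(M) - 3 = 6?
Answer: -13454708701/29112450210 - √58522/2505590 ≈ -0.46226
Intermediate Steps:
f(M) = 9 (f(M) = 3 + 6 = 9)
C(g, L) = (L + √(L² + g²))/(9 + g) (C(g, L) = (L + √(g² + L²))/(g + 9) = (L + √(L² + g²))/(9 + g))
C(-151, 189)/17645 - 10738/23238 = ((189 + √(189² + (-151)²))/(9 - 151))/17645 - 10738/23238 = ((189 + √(35721 + 22801))/(-142))*(1/17645) - 10738*1/23238 = -(189 + √58522)/142*(1/17645) - 5369/11619 = (-189/142 - √58522/142)*(1/17645) - 5369/11619 = (-189/2505590 - √58522/2505590) - 5369/11619 = -13454708701/29112450210 - √58522/2505590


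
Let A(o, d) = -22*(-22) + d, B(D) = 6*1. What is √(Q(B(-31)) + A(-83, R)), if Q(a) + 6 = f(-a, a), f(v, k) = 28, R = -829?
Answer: I*√323 ≈ 17.972*I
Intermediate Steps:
B(D) = 6
Q(a) = 22 (Q(a) = -6 + 28 = 22)
A(o, d) = 484 + d
√(Q(B(-31)) + A(-83, R)) = √(22 + (484 - 829)) = √(22 - 345) = √(-323) = I*√323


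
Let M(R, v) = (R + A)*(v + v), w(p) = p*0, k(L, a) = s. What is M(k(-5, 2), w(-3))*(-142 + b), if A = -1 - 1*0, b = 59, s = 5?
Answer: 0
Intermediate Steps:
k(L, a) = 5
w(p) = 0
A = -1 (A = -1 + 0 = -1)
M(R, v) = 2*v*(-1 + R) (M(R, v) = (R - 1)*(v + v) = (-1 + R)*(2*v) = 2*v*(-1 + R))
M(k(-5, 2), w(-3))*(-142 + b) = (2*0*(-1 + 5))*(-142 + 59) = (2*0*4)*(-83) = 0*(-83) = 0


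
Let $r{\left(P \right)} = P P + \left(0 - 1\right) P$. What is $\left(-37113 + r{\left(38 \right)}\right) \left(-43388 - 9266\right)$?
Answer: $1880116378$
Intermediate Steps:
$r{\left(P \right)} = P^{2} - P$
$\left(-37113 + r{\left(38 \right)}\right) \left(-43388 - 9266\right) = \left(-37113 + 38 \left(-1 + 38\right)\right) \left(-43388 - 9266\right) = \left(-37113 + 38 \cdot 37\right) \left(-52654\right) = \left(-37113 + 1406\right) \left(-52654\right) = \left(-35707\right) \left(-52654\right) = 1880116378$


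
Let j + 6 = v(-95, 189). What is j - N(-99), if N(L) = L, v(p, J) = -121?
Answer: -28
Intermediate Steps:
j = -127 (j = -6 - 121 = -127)
j - N(-99) = -127 - 1*(-99) = -127 + 99 = -28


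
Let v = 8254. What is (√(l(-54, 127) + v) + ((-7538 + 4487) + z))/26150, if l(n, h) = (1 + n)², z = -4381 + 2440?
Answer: -2496/13075 + √11063/26150 ≈ -0.18688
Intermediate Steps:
z = -1941
(√(l(-54, 127) + v) + ((-7538 + 4487) + z))/26150 = (√((1 - 54)² + 8254) + ((-7538 + 4487) - 1941))/26150 = (√((-53)² + 8254) + (-3051 - 1941))*(1/26150) = (√(2809 + 8254) - 4992)*(1/26150) = (√11063 - 4992)*(1/26150) = (-4992 + √11063)*(1/26150) = -2496/13075 + √11063/26150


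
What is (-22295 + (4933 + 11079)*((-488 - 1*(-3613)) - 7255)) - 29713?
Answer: -66181568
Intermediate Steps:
(-22295 + (4933 + 11079)*((-488 - 1*(-3613)) - 7255)) - 29713 = (-22295 + 16012*((-488 + 3613) - 7255)) - 29713 = (-22295 + 16012*(3125 - 7255)) - 29713 = (-22295 + 16012*(-4130)) - 29713 = (-22295 - 66129560) - 29713 = -66151855 - 29713 = -66181568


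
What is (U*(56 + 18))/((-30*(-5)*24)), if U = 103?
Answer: 3811/1800 ≈ 2.1172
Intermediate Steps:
(U*(56 + 18))/((-30*(-5)*24)) = (103*(56 + 18))/((-30*(-5)*24)) = (103*74)/((150*24)) = 7622/3600 = 7622*(1/3600) = 3811/1800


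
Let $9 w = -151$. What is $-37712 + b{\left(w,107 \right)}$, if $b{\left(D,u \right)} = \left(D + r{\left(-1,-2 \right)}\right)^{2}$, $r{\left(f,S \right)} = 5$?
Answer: $- \frac{3043436}{81} \approx -37573.0$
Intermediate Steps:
$w = - \frac{151}{9}$ ($w = \frac{1}{9} \left(-151\right) = - \frac{151}{9} \approx -16.778$)
$b{\left(D,u \right)} = \left(5 + D\right)^{2}$ ($b{\left(D,u \right)} = \left(D + 5\right)^{2} = \left(5 + D\right)^{2}$)
$-37712 + b{\left(w,107 \right)} = -37712 + \left(5 - \frac{151}{9}\right)^{2} = -37712 + \left(- \frac{106}{9}\right)^{2} = -37712 + \frac{11236}{81} = - \frac{3043436}{81}$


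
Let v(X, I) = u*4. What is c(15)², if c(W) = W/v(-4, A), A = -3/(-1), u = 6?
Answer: 25/64 ≈ 0.39063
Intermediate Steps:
A = 3 (A = -3*(-1) = 3)
v(X, I) = 24 (v(X, I) = 6*4 = 24)
c(W) = W/24
c(15)² = ((1/24)*15)² = (5/8)² = 25/64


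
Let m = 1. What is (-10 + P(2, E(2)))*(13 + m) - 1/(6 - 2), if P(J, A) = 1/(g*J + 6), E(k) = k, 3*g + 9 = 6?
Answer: -547/4 ≈ -136.75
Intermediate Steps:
g = -1 (g = -3 + (⅓)*6 = -3 + 2 = -1)
P(J, A) = 1/(6 - J) (P(J, A) = 1/(-J + 6) = 1/(6 - J))
(-10 + P(2, E(2)))*(13 + m) - 1/(6 - 2) = (-10 + 1/(6 - 1*2))*(13 + 1) - 1/(6 - 2) = (-10 + 1/(6 - 2))*14 - 1/4 = (-10 + 1/4)*14 + (¼)*(-1) = (-10 + ¼)*14 - ¼ = -39/4*14 - ¼ = -273/2 - ¼ = -547/4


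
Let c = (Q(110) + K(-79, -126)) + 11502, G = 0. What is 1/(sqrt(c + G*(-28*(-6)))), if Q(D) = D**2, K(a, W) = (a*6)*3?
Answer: sqrt(5545)/11090 ≈ 0.0067146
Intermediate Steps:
K(a, W) = 18*a (K(a, W) = (6*a)*3 = 18*a)
c = 22180 (c = (110**2 + 18*(-79)) + 11502 = (12100 - 1422) + 11502 = 10678 + 11502 = 22180)
1/(sqrt(c + G*(-28*(-6)))) = 1/(sqrt(22180 + 0*(-28*(-6)))) = 1/(sqrt(22180 + 0*168)) = 1/(sqrt(22180 + 0)) = 1/(sqrt(22180)) = 1/(2*sqrt(5545)) = sqrt(5545)/11090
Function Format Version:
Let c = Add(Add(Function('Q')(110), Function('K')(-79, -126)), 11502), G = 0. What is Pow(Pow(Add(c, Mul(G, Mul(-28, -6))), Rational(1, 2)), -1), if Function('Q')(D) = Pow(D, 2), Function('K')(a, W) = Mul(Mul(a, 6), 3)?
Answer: Mul(Rational(1, 11090), Pow(5545, Rational(1, 2))) ≈ 0.0067146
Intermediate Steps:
Function('K')(a, W) = Mul(18, a) (Function('K')(a, W) = Mul(Mul(6, a), 3) = Mul(18, a))
c = 22180 (c = Add(Add(Pow(110, 2), Mul(18, -79)), 11502) = Add(Add(12100, -1422), 11502) = Add(10678, 11502) = 22180)
Pow(Pow(Add(c, Mul(G, Mul(-28, -6))), Rational(1, 2)), -1) = Pow(Pow(Add(22180, Mul(0, Mul(-28, -6))), Rational(1, 2)), -1) = Pow(Pow(Add(22180, Mul(0, 168)), Rational(1, 2)), -1) = Pow(Pow(Add(22180, 0), Rational(1, 2)), -1) = Pow(Pow(22180, Rational(1, 2)), -1) = Pow(Mul(2, Pow(5545, Rational(1, 2))), -1) = Mul(Rational(1, 11090), Pow(5545, Rational(1, 2)))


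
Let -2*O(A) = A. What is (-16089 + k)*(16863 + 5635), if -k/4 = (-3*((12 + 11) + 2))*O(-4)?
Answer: -348471522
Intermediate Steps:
O(A) = -A/2
k = 600 (k = -4*(-3*((12 + 11) + 2))*(-½*(-4)) = -4*(-3*(23 + 2))*2 = -4*(-3*25)*2 = -(-300)*2 = -4*(-150) = 600)
(-16089 + k)*(16863 + 5635) = (-16089 + 600)*(16863 + 5635) = -15489*22498 = -348471522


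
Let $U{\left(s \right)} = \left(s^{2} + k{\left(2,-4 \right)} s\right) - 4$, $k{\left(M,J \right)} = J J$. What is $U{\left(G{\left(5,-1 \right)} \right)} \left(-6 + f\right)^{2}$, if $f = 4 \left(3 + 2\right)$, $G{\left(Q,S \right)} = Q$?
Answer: $19796$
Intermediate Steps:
$k{\left(M,J \right)} = J^{2}$
$f = 20$ ($f = 4 \cdot 5 = 20$)
$U{\left(s \right)} = -4 + s^{2} + 16 s$ ($U{\left(s \right)} = \left(s^{2} + \left(-4\right)^{2} s\right) - 4 = \left(s^{2} + 16 s\right) - 4 = -4 + s^{2} + 16 s$)
$U{\left(G{\left(5,-1 \right)} \right)} \left(-6 + f\right)^{2} = \left(-4 + 5^{2} + 16 \cdot 5\right) \left(-6 + 20\right)^{2} = \left(-4 + 25 + 80\right) 14^{2} = 101 \cdot 196 = 19796$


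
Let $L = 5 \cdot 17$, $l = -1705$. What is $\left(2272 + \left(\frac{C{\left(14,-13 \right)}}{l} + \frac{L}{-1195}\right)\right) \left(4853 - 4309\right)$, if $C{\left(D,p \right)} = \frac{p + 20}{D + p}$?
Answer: $\frac{503634102208}{407495} \approx 1.2359 \cdot 10^{6}$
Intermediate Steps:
$C{\left(D,p \right)} = \frac{20 + p}{D + p}$
$L = 85$
$\left(2272 + \left(\frac{C{\left(14,-13 \right)}}{l} + \frac{L}{-1195}\right)\right) \left(4853 - 4309\right) = \left(2272 + \left(\frac{\frac{1}{14 - 13} \left(20 - 13\right)}{-1705} + \frac{85}{-1195}\right)\right) \left(4853 - 4309\right) = \left(2272 + \left(1^{-1} \cdot 7 \left(- \frac{1}{1705}\right) + 85 \left(- \frac{1}{1195}\right)\right)\right) 544 = \left(2272 - \left(\frac{17}{239} - 1 \cdot 7 \left(- \frac{1}{1705}\right)\right)\right) 544 = \left(2272 + \left(7 \left(- \frac{1}{1705}\right) - \frac{17}{239}\right)\right) 544 = \left(2272 - \frac{30658}{407495}\right) 544 = \frac{925797982}{407495} \cdot 544 = \frac{503634102208}{407495}$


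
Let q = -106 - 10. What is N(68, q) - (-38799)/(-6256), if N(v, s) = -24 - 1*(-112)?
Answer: 511729/6256 ≈ 81.798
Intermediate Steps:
q = -116
N(v, s) = 88 (N(v, s) = -24 + 112 = 88)
N(68, q) - (-38799)/(-6256) = 88 - (-38799)/(-6256) = 88 - (-38799)*(-1)/6256 = 88 - 1*38799/6256 = 88 - 38799/6256 = 511729/6256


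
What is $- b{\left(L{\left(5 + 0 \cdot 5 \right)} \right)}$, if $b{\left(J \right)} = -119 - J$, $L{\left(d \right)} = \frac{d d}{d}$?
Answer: $124$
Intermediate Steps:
$L{\left(d \right)} = d$ ($L{\left(d \right)} = \frac{d^{2}}{d} = d$)
$- b{\left(L{\left(5 + 0 \cdot 5 \right)} \right)} = - (-119 - \left(5 + 0 \cdot 5\right)) = - (-119 - \left(5 + 0\right)) = - (-119 - 5) = \left(-1\right) \left(-124\right) = 124$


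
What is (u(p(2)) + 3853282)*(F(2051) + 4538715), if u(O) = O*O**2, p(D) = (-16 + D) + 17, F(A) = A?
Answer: 17496974494694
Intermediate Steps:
p(D) = 1 + D
u(O) = O**3
(u(p(2)) + 3853282)*(F(2051) + 4538715) = ((1 + 2)**3 + 3853282)*(2051 + 4538715) = (3**3 + 3853282)*4540766 = (27 + 3853282)*4540766 = 3853309*4540766 = 17496974494694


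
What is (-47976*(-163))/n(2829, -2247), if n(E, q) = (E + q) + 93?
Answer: 2606696/225 ≈ 11585.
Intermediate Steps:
n(E, q) = 93 + E + q
(-47976*(-163))/n(2829, -2247) = (-47976*(-163))/(93 + 2829 - 2247) = 7820088/675 = 7820088*(1/675) = 2606696/225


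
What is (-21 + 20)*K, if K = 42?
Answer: -42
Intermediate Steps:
(-21 + 20)*K = (-21 + 20)*42 = -1*42 = -42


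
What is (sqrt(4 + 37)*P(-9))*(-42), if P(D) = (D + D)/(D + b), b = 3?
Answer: -126*sqrt(41) ≈ -806.79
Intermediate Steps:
P(D) = 2*D/(3 + D) (P(D) = (D + D)/(D + 3) = (2*D)/(3 + D) = 2*D/(3 + D))
(sqrt(4 + 37)*P(-9))*(-42) = (sqrt(4 + 37)*(2*(-9)/(3 - 9)))*(-42) = (sqrt(41)*(2*(-9)/(-6)))*(-42) = (sqrt(41)*(2*(-9)*(-1/6)))*(-42) = (sqrt(41)*3)*(-42) = (3*sqrt(41))*(-42) = -126*sqrt(41)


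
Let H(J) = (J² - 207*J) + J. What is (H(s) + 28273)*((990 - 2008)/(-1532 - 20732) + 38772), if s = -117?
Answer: 7128477581108/2783 ≈ 2.5614e+9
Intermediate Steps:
H(J) = J² - 206*J
(H(s) + 28273)*((990 - 2008)/(-1532 - 20732) + 38772) = (-117*(-206 - 117) + 28273)*((990 - 2008)/(-1532 - 20732) + 38772) = (-117*(-323) + 28273)*(-1018/(-22264) + 38772) = (37791 + 28273)*(-1018*(-1/22264) + 38772) = 66064*(509/11132 + 38772) = 66064*(431610413/11132) = 7128477581108/2783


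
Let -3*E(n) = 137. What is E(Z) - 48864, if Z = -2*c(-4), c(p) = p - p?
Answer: -146729/3 ≈ -48910.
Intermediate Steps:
c(p) = 0
Z = 0 (Z = -2*0 = 0)
E(n) = -137/3 (E(n) = -1/3*137 = -137/3)
E(Z) - 48864 = -137/3 - 48864 = -146729/3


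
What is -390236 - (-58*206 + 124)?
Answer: -378412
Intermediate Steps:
-390236 - (-58*206 + 124) = -390236 - (-11948 + 124) = -390236 - 1*(-11824) = -390236 + 11824 = -378412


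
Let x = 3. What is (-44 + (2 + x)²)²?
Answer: 361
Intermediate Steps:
(-44 + (2 + x)²)² = (-44 + (2 + 3)²)² = (-44 + 5²)² = (-44 + 25)² = (-19)² = 361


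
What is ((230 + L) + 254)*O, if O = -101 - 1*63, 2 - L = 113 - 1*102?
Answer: -77900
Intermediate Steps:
L = -9 (L = 2 - (113 - 1*102) = 2 - (113 - 102) = 2 - 1*11 = 2 - 11 = -9)
O = -164 (O = -101 - 63 = -164)
((230 + L) + 254)*O = ((230 - 9) + 254)*(-164) = (221 + 254)*(-164) = 475*(-164) = -77900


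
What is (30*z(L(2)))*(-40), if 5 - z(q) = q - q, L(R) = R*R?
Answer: -6000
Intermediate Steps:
L(R) = R²
z(q) = 5 (z(q) = 5 - (q - q) = 5 - 1*0 = 5 + 0 = 5)
(30*z(L(2)))*(-40) = (30*5)*(-40) = 150*(-40) = -6000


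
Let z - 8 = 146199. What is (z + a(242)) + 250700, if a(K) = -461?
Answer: 396446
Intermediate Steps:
z = 146207 (z = 8 + 146199 = 146207)
(z + a(242)) + 250700 = (146207 - 461) + 250700 = 145746 + 250700 = 396446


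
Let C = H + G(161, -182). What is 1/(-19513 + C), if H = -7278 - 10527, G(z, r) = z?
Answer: -1/37157 ≈ -2.6913e-5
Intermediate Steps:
H = -17805
C = -17644 (C = -17805 + 161 = -17644)
1/(-19513 + C) = 1/(-19513 - 17644) = 1/(-37157) = -1/37157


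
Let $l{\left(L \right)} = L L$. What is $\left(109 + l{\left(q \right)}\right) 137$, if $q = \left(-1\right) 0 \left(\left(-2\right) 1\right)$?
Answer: $14933$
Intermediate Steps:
$q = 0$ ($q = 0 \left(-2\right) = 0$)
$l{\left(L \right)} = L^{2}$
$\left(109 + l{\left(q \right)}\right) 137 = \left(109 + 0^{2}\right) 137 = \left(109 + 0\right) 137 = 109 \cdot 137 = 14933$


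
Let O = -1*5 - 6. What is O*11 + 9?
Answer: -112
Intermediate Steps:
O = -11 (O = -5 - 6 = -11)
O*11 + 9 = -11*11 + 9 = -121 + 9 = -112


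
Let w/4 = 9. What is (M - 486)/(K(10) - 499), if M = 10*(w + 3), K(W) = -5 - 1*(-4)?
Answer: 24/125 ≈ 0.19200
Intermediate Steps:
w = 36 (w = 4*9 = 36)
K(W) = -1 (K(W) = -5 + 4 = -1)
M = 390 (M = 10*(36 + 3) = 10*39 = 390)
(M - 486)/(K(10) - 499) = (390 - 486)/(-1 - 499) = -96/(-500) = -96*(-1/500) = 24/125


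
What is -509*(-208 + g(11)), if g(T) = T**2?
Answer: 44283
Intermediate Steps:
-509*(-208 + g(11)) = -509*(-208 + 11**2) = -509*(-208 + 121) = -509*(-87) = 44283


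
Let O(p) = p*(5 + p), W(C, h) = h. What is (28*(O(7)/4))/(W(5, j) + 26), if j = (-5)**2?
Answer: 196/17 ≈ 11.529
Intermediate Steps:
j = 25
(28*(O(7)/4))/(W(5, j) + 26) = (28*((7*(5 + 7))/4))/(25 + 26) = (28*((7*12)*(1/4)))/51 = (28*(84*(1/4)))*(1/51) = (28*21)*(1/51) = 588*(1/51) = 196/17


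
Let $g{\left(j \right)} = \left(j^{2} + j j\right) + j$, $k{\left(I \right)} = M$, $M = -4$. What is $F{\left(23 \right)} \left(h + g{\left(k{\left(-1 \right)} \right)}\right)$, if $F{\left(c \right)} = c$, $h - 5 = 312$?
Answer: $7935$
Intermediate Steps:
$h = 317$ ($h = 5 + 312 = 317$)
$k{\left(I \right)} = -4$
$g{\left(j \right)} = j + 2 j^{2}$ ($g{\left(j \right)} = \left(j^{2} + j^{2}\right) + j = 2 j^{2} + j = j + 2 j^{2}$)
$F{\left(23 \right)} \left(h + g{\left(k{\left(-1 \right)} \right)}\right) = 23 \left(317 - 4 \left(1 + 2 \left(-4\right)\right)\right) = 23 \left(317 - 4 \left(1 - 8\right)\right) = 23 \left(317 - -28\right) = 23 \left(317 + 28\right) = 23 \cdot 345 = 7935$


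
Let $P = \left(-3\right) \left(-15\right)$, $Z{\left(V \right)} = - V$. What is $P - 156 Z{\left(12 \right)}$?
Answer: $1917$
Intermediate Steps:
$P = 45$
$P - 156 Z{\left(12 \right)} = 45 - 156 \left(\left(-1\right) 12\right) = 45 - -1872 = 45 + 1872 = 1917$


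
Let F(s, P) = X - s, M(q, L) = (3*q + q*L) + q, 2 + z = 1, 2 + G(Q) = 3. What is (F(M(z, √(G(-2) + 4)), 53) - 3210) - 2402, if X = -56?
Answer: -5664 + √5 ≈ -5661.8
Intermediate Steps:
G(Q) = 1 (G(Q) = -2 + 3 = 1)
z = -1 (z = -2 + 1 = -1)
M(q, L) = 4*q + L*q (M(q, L) = (3*q + L*q) + q = 4*q + L*q)
F(s, P) = -56 - s
(F(M(z, √(G(-2) + 4)), 53) - 3210) - 2402 = ((-56 - (-1)*(4 + √(1 + 4))) - 3210) - 2402 = ((-56 - (-1)*(4 + √5)) - 3210) - 2402 = ((-56 - (-4 - √5)) - 3210) - 2402 = ((-56 + (4 + √5)) - 3210) - 2402 = ((-52 + √5) - 3210) - 2402 = (-3262 + √5) - 2402 = -5664 + √5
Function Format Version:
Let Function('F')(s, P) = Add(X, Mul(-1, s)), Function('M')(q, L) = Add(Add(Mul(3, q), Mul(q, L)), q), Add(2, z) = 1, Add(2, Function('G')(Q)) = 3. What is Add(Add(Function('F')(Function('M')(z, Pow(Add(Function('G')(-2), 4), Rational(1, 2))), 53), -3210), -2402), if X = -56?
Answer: Add(-5664, Pow(5, Rational(1, 2))) ≈ -5661.8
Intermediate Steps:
Function('G')(Q) = 1 (Function('G')(Q) = Add(-2, 3) = 1)
z = -1 (z = Add(-2, 1) = -1)
Function('M')(q, L) = Add(Mul(4, q), Mul(L, q)) (Function('M')(q, L) = Add(Add(Mul(3, q), Mul(L, q)), q) = Add(Mul(4, q), Mul(L, q)))
Function('F')(s, P) = Add(-56, Mul(-1, s))
Add(Add(Function('F')(Function('M')(z, Pow(Add(Function('G')(-2), 4), Rational(1, 2))), 53), -3210), -2402) = Add(Add(Add(-56, Mul(-1, Mul(-1, Add(4, Pow(Add(1, 4), Rational(1, 2)))))), -3210), -2402) = Add(Add(Add(-56, Mul(-1, Mul(-1, Add(4, Pow(5, Rational(1, 2)))))), -3210), -2402) = Add(Add(Add(-56, Mul(-1, Add(-4, Mul(-1, Pow(5, Rational(1, 2)))))), -3210), -2402) = Add(Add(Add(-56, Add(4, Pow(5, Rational(1, 2)))), -3210), -2402) = Add(Add(Add(-52, Pow(5, Rational(1, 2))), -3210), -2402) = Add(Add(-3262, Pow(5, Rational(1, 2))), -2402) = Add(-5664, Pow(5, Rational(1, 2)))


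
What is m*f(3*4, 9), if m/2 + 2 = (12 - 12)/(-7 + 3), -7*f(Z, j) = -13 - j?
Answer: -88/7 ≈ -12.571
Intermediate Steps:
f(Z, j) = 13/7 + j/7 (f(Z, j) = -(-13 - j)/7 = 13/7 + j/7)
m = -4 (m = -4 + 2*((12 - 12)/(-7 + 3)) = -4 + 2*(0/(-4)) = -4 + 2*(0*(-¼)) = -4 + 2*0 = -4 + 0 = -4)
m*f(3*4, 9) = -4*(13/7 + (⅐)*9) = -4*(13/7 + 9/7) = -4*22/7 = -88/7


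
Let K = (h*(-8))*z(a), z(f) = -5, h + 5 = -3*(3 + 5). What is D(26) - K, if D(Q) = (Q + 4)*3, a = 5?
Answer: 1250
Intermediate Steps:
h = -29 (h = -5 - 3*(3 + 5) = -5 - 3*8 = -5 - 24 = -29)
D(Q) = 12 + 3*Q (D(Q) = (4 + Q)*3 = 12 + 3*Q)
K = -1160 (K = -29*(-8)*(-5) = 232*(-5) = -1160)
D(26) - K = (12 + 3*26) - 1*(-1160) = (12 + 78) + 1160 = 90 + 1160 = 1250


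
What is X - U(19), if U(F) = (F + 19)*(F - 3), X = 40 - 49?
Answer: -617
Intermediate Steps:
X = -9
U(F) = (-3 + F)*(19 + F) (U(F) = (19 + F)*(-3 + F) = (-3 + F)*(19 + F))
X - U(19) = -9 - (-57 + 19² + 16*19) = -9 - (-57 + 361 + 304) = -9 - 1*608 = -9 - 608 = -617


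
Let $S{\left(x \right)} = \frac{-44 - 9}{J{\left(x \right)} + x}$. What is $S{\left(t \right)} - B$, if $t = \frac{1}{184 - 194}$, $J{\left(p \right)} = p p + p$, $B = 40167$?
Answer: $- \frac{757873}{19} \approx -39888.0$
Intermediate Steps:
$J{\left(p \right)} = p + p^{2}$ ($J{\left(p \right)} = p^{2} + p = p + p^{2}$)
$t = - \frac{1}{10}$ ($t = \frac{1}{-10} = - \frac{1}{10} \approx -0.1$)
$S{\left(x \right)} = - \frac{53}{x + x \left(1 + x\right)}$ ($S{\left(x \right)} = \frac{-44 - 9}{x \left(1 + x\right) + x} = - \frac{53}{x + x \left(1 + x\right)}$)
$S{\left(t \right)} - B = - \frac{53}{\left(- \frac{1}{10}\right) \left(2 - \frac{1}{10}\right)} - 40167 = \left(-53\right) \left(-10\right) \frac{1}{\frac{19}{10}} - 40167 = \left(-53\right) \left(-10\right) \frac{10}{19} - 40167 = \frac{5300}{19} - 40167 = - \frac{757873}{19}$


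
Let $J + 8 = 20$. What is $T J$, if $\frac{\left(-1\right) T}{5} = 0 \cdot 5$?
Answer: $0$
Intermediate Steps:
$T = 0$ ($T = - 5 \cdot 0 \cdot 5 = \left(-5\right) 0 = 0$)
$J = 12$ ($J = -8 + 20 = 12$)
$T J = 0 \cdot 12 = 0$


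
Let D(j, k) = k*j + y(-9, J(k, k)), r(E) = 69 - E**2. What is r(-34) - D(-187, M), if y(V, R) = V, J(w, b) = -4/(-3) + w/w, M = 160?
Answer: 28842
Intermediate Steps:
J(w, b) = 7/3 (J(w, b) = -4*(-1/3) + 1 = 4/3 + 1 = 7/3)
D(j, k) = -9 + j*k (D(j, k) = k*j - 9 = j*k - 9 = -9 + j*k)
r(-34) - D(-187, M) = (69 - 1*(-34)**2) - (-9 - 187*160) = (69 - 1*1156) - (-9 - 29920) = (69 - 1156) - 1*(-29929) = -1087 + 29929 = 28842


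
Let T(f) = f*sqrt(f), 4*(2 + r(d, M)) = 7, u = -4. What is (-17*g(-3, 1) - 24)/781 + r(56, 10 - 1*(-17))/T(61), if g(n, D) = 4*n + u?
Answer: 248/781 - sqrt(61)/14884 ≈ 0.31702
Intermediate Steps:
r(d, M) = -1/4 (r(d, M) = -2 + (1/4)*7 = -2 + 7/4 = -1/4)
g(n, D) = -4 + 4*n (g(n, D) = 4*n - 4 = -4 + 4*n)
T(f) = f**(3/2)
(-17*g(-3, 1) - 24)/781 + r(56, 10 - 1*(-17))/T(61) = (-17*(-4 + 4*(-3)) - 24)/781 - sqrt(61)/3721/4 = (-17*(-4 - 12) - 24)*(1/781) - sqrt(61)/3721/4 = (-17*(-16) - 24)*(1/781) - sqrt(61)/14884 = (272 - 24)*(1/781) - sqrt(61)/14884 = 248*(1/781) - sqrt(61)/14884 = 248/781 - sqrt(61)/14884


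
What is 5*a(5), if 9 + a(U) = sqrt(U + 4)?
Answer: -30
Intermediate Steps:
a(U) = -9 + sqrt(4 + U) (a(U) = -9 + sqrt(U + 4) = -9 + sqrt(4 + U))
5*a(5) = 5*(-9 + sqrt(4 + 5)) = 5*(-9 + sqrt(9)) = 5*(-9 + 3) = 5*(-6) = -30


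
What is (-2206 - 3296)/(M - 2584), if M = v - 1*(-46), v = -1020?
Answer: 917/593 ≈ 1.5464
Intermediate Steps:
M = -974 (M = -1020 - 1*(-46) = -1020 + 46 = -974)
(-2206 - 3296)/(M - 2584) = (-2206 - 3296)/(-974 - 2584) = -5502/(-3558) = -5502*(-1/3558) = 917/593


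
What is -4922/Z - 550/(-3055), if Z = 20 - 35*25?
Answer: 3101392/522405 ≈ 5.9368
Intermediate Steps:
Z = -855 (Z = 20 - 875 = -855)
-4922/Z - 550/(-3055) = -4922/(-855) - 550/(-3055) = -4922*(-1/855) - 550*(-1/3055) = 4922/855 + 110/611 = 3101392/522405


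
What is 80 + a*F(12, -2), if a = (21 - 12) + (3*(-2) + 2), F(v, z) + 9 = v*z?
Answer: -85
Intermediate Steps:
F(v, z) = -9 + v*z
a = 5 (a = 9 + (-6 + 2) = 9 - 4 = 5)
80 + a*F(12, -2) = 80 + 5*(-9 + 12*(-2)) = 80 + 5*(-9 - 24) = 80 + 5*(-33) = 80 - 165 = -85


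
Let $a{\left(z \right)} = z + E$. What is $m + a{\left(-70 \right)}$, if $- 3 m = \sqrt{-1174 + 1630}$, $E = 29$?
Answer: $-41 - \frac{2 \sqrt{114}}{3} \approx -48.118$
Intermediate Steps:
$m = - \frac{2 \sqrt{114}}{3}$ ($m = - \frac{\sqrt{-1174 + 1630}}{3} = - \frac{\sqrt{456}}{3} = - \frac{2 \sqrt{114}}{3} \approx -7.118$)
$a{\left(z \right)} = 29 + z$ ($a{\left(z \right)} = z + 29 = 29 + z$)
$m + a{\left(-70 \right)} = - \frac{2 \sqrt{114}}{3} + \left(29 - 70\right) = - \frac{2 \sqrt{114}}{3} - 41 = -41 - \frac{2 \sqrt{114}}{3}$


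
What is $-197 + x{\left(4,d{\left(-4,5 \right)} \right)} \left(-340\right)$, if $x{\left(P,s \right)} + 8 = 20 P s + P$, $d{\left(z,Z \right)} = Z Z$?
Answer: $-678837$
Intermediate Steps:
$d{\left(z,Z \right)} = Z^{2}$
$x{\left(P,s \right)} = -8 + P + 20 P s$ ($x{\left(P,s \right)} = -8 + \left(20 P s + P\right) = -8 + \left(P + 20 P s\right) = -8 + P + 20 P s$)
$-197 + x{\left(4,d{\left(-4,5 \right)} \right)} \left(-340\right) = -197 + \left(-8 + 4 + 20 \cdot 4 \cdot 5^{2}\right) \left(-340\right) = -197 + \left(-8 + 4 + 20 \cdot 4 \cdot 25\right) \left(-340\right) = -197 + \left(-8 + 4 + 2000\right) \left(-340\right) = -197 + 1996 \left(-340\right) = -197 - 678640 = -678837$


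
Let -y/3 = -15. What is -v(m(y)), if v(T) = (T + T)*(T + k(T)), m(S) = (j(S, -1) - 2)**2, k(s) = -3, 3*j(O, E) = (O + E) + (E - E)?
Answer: -4092296/81 ≈ -50522.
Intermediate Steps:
y = 45 (y = -3*(-15) = 45)
j(O, E) = E/3 + O/3 (j(O, E) = ((O + E) + (E - E))/3 = ((E + O) + 0)/3 = (E + O)/3 = E/3 + O/3)
m(S) = (-7/3 + S/3)**2 (m(S) = (((1/3)*(-1) + S/3) - 2)**2 = ((-1/3 + S/3) - 2)**2 = (-7/3 + S/3)**2)
v(T) = 2*T*(-3 + T) (v(T) = (T + T)*(T - 3) = (2*T)*(-3 + T) = 2*T*(-3 + T))
-v(m(y)) = -2*(-7 + 45)**2/9*(-3 + (-7 + 45)**2/9) = -2*(1/9)*38**2*(-3 + (1/9)*38**2) = -2*(1/9)*1444*(-3 + (1/9)*1444) = -2*1444*(-3 + 1444/9)/9 = -2*1444*1417/(9*9) = -1*4092296/81 = -4092296/81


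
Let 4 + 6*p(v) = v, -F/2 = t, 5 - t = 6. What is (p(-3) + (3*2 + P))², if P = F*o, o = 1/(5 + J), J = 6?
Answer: 109561/4356 ≈ 25.152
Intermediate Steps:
t = -1 (t = 5 - 1*6 = 5 - 6 = -1)
F = 2 (F = -2*(-1) = 2)
p(v) = -⅔ + v/6
o = 1/11 (o = 1/(5 + 6) = 1/11 ≈ 0.090909)
P = 2/11 (P = 2*(1/11) = 2/11 ≈ 0.18182)
(p(-3) + (3*2 + P))² = ((-⅔ + (⅙)*(-3)) + (3*2 + 2/11))² = ((-⅔ - ½) + (6 + 2/11))² = (-7/6 + 68/11)² = (331/66)² = 109561/4356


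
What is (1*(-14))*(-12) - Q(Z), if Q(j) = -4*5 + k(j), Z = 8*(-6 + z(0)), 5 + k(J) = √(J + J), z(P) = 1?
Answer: 193 - 4*I*√5 ≈ 193.0 - 8.9443*I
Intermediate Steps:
k(J) = -5 + √2*√J (k(J) = -5 + √(J + J) = -5 + √(2*J) = -5 + √2*√J)
Z = -40 (Z = 8*(-6 + 1) = 8*(-5) = -40)
Q(j) = -25 + √2*√j (Q(j) = -4*5 + (-5 + √2*√j) = -20 + (-5 + √2*√j) = -25 + √2*√j)
(1*(-14))*(-12) - Q(Z) = (1*(-14))*(-12) - (-25 + √2*√(-40)) = -14*(-12) - (-25 + √2*(2*I*√10)) = 168 - (-25 + 4*I*√5) = 168 + (25 - 4*I*√5) = 193 - 4*I*√5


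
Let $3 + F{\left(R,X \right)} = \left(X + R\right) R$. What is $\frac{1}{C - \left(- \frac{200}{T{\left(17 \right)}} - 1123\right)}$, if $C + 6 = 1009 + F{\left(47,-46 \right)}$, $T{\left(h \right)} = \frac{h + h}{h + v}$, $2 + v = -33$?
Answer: $\frac{17}{35090} \approx 0.00048447$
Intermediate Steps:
$v = -35$ ($v = -2 - 33 = -35$)
$T{\left(h \right)} = \frac{2 h}{-35 + h}$ ($T{\left(h \right)} = \frac{h + h}{h - 35} = \frac{2 h}{-35 + h}$)
$F{\left(R,X \right)} = -3 + R \left(R + X\right)$ ($F{\left(R,X \right)} = -3 + \left(X + R\right) R = -3 + \left(R + X\right) R = -3 + R \left(R + X\right)$)
$C = 1047$ ($C = -6 + \left(1009 + \left(-3 + 47^{2} + 47 \left(-46\right)\right)\right) = -6 + \left(1009 - -44\right) = -6 + \left(1009 + 44\right) = -6 + 1053 = 1047$)
$\frac{1}{C - \left(- \frac{200}{T{\left(17 \right)}} - 1123\right)} = \frac{1}{1047 - \left(- \frac{200}{2 \cdot 17 \frac{1}{-35 + 17}} - 1123\right)} = \frac{1}{1047 - \left(- \frac{200}{2 \cdot 17 \frac{1}{-18}} - 1123\right)} = \frac{1}{1047 - \left(- \frac{200}{2 \cdot 17 \left(- \frac{1}{18}\right)} - 1123\right)} = \frac{1}{1047 - \left(- \frac{200}{- \frac{17}{9}} - 1123\right)} = \frac{1}{1047 - \left(\left(-200\right) \left(- \frac{9}{17}\right) - 1123\right)} = \frac{1}{1047 - \left(\frac{1800}{17} - 1123\right)} = \frac{1}{1047 - - \frac{17291}{17}} = \frac{1}{1047 + \frac{17291}{17}} = \frac{1}{\frac{35090}{17}} = \frac{17}{35090}$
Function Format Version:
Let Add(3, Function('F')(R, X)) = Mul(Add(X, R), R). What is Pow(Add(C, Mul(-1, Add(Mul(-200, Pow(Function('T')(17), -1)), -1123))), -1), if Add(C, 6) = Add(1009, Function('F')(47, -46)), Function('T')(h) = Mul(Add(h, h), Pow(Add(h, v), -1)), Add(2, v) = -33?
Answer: Rational(17, 35090) ≈ 0.00048447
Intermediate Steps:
v = -35 (v = Add(-2, -33) = -35)
Function('T')(h) = Mul(2, h, Pow(Add(-35, h), -1)) (Function('T')(h) = Mul(Add(h, h), Pow(Add(h, -35), -1)) = Mul(Mul(2, h), Pow(Add(-35, h), -1)) = Mul(2, h, Pow(Add(-35, h), -1)))
Function('F')(R, X) = Add(-3, Mul(R, Add(R, X))) (Function('F')(R, X) = Add(-3, Mul(Add(X, R), R)) = Add(-3, Mul(Add(R, X), R)) = Add(-3, Mul(R, Add(R, X))))
C = 1047 (C = Add(-6, Add(1009, Add(-3, Pow(47, 2), Mul(47, -46)))) = Add(-6, Add(1009, Add(-3, 2209, -2162))) = Add(-6, Add(1009, 44)) = Add(-6, 1053) = 1047)
Pow(Add(C, Mul(-1, Add(Mul(-200, Pow(Function('T')(17), -1)), -1123))), -1) = Pow(Add(1047, Mul(-1, Add(Mul(-200, Pow(Mul(2, 17, Pow(Add(-35, 17), -1)), -1)), -1123))), -1) = Pow(Add(1047, Mul(-1, Add(Mul(-200, Pow(Mul(2, 17, Pow(-18, -1)), -1)), -1123))), -1) = Pow(Add(1047, Mul(-1, Add(Mul(-200, Pow(Mul(2, 17, Rational(-1, 18)), -1)), -1123))), -1) = Pow(Add(1047, Mul(-1, Add(Mul(-200, Pow(Rational(-17, 9), -1)), -1123))), -1) = Pow(Add(1047, Mul(-1, Add(Mul(-200, Rational(-9, 17)), -1123))), -1) = Pow(Add(1047, Mul(-1, Add(Rational(1800, 17), -1123))), -1) = Pow(Add(1047, Mul(-1, Rational(-17291, 17))), -1) = Pow(Add(1047, Rational(17291, 17)), -1) = Pow(Rational(35090, 17), -1) = Rational(17, 35090)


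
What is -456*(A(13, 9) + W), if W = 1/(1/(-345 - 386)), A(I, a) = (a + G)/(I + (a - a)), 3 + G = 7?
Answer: 332880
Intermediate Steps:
G = 4 (G = -3 + 7 = 4)
A(I, a) = (4 + a)/I (A(I, a) = (a + 4)/(I + (a - a)) = (4 + a)/(I + 0) = (4 + a)/I)
W = -731 (W = 1/(1/(-731)) = 1/(-1/731) = -731)
-456*(A(13, 9) + W) = -456*((4 + 9)/13 - 731) = -456*((1/13)*13 - 731) = -456*(1 - 731) = -456*(-730) = 332880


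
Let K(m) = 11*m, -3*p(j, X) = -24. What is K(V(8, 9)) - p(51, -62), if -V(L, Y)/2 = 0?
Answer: -8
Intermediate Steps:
V(L, Y) = 0 (V(L, Y) = -2*0 = 0)
p(j, X) = 8 (p(j, X) = -⅓*(-24) = 8)
K(V(8, 9)) - p(51, -62) = 11*0 - 1*8 = 0 - 8 = -8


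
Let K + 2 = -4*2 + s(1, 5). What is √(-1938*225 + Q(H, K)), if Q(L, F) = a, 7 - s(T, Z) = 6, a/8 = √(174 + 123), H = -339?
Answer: √(-436050 + 24*√33) ≈ 660.24*I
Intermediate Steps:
a = 24*√33 (a = 8*√(174 + 123) = 8*√297 = 8*(3*√33) = 24*√33 ≈ 137.87)
s(T, Z) = 1 (s(T, Z) = 7 - 1*6 = 7 - 6 = 1)
K = -9 (K = -2 + (-4*2 + 1) = -2 + (-8 + 1) = -2 - 7 = -9)
Q(L, F) = 24*√33
√(-1938*225 + Q(H, K)) = √(-1938*225 + 24*√33) = √(-436050 + 24*√33)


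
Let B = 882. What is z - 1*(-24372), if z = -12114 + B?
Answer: 13140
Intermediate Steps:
z = -11232 (z = -12114 + 882 = -11232)
z - 1*(-24372) = -11232 - 1*(-24372) = -11232 + 24372 = 13140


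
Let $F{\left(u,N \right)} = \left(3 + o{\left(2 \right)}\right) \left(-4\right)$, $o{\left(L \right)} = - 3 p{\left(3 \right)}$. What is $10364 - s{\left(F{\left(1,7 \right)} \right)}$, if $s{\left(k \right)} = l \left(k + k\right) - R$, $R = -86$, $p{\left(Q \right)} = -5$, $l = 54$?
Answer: $18054$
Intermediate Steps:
$o{\left(L \right)} = 15$ ($o{\left(L \right)} = \left(-3\right) \left(-5\right) = 15$)
$F{\left(u,N \right)} = -72$ ($F{\left(u,N \right)} = \left(3 + 15\right) \left(-4\right) = 18 \left(-4\right) = -72$)
$s{\left(k \right)} = 86 + 108 k$ ($s{\left(k \right)} = 54 \left(k + k\right) - -86 = 54 \cdot 2 k + 86 = 108 k + 86 = 86 + 108 k$)
$10364 - s{\left(F{\left(1,7 \right)} \right)} = 10364 - \left(86 + 108 \left(-72\right)\right) = 10364 - \left(86 - 7776\right) = 10364 - -7690 = 10364 + 7690 = 18054$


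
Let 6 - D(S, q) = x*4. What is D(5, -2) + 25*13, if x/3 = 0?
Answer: 331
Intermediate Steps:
x = 0 (x = 3*0 = 0)
D(S, q) = 6 (D(S, q) = 6 - 0*4 = 6 - 1*0 = 6 + 0 = 6)
D(5, -2) + 25*13 = 6 + 25*13 = 6 + 325 = 331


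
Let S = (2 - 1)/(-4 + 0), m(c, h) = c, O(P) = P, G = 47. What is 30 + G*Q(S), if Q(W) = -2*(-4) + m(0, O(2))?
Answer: 406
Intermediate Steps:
S = -¼ (S = 1/(-4) = 1*(-¼) = -¼ ≈ -0.25000)
Q(W) = 8 (Q(W) = -2*(-4) + 0 = 8 + 0 = 8)
30 + G*Q(S) = 30 + 47*8 = 30 + 376 = 406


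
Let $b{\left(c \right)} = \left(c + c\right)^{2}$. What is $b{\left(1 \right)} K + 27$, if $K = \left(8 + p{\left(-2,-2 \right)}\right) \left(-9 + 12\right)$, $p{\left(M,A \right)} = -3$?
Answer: $87$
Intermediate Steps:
$b{\left(c \right)} = 4 c^{2}$ ($b{\left(c \right)} = \left(2 c\right)^{2} = 4 c^{2}$)
$K = 15$ ($K = \left(8 - 3\right) \left(-9 + 12\right) = 5 \cdot 3 = 15$)
$b{\left(1 \right)} K + 27 = 4 \cdot 1^{2} \cdot 15 + 27 = 4 \cdot 1 \cdot 15 + 27 = 4 \cdot 15 + 27 = 60 + 27 = 87$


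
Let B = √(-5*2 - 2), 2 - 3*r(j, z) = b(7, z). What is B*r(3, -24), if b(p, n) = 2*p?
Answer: -8*I*√3 ≈ -13.856*I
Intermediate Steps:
r(j, z) = -4 (r(j, z) = ⅔ - 2*7/3 = ⅔ - ⅓*14 = ⅔ - 14/3 = -4)
B = 2*I*√3 (B = √(-10 - 2) = √(-12) = 2*I*√3 ≈ 3.4641*I)
B*r(3, -24) = (2*I*√3)*(-4) = -8*I*√3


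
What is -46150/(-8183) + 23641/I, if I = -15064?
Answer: 71678471/17609816 ≈ 4.0704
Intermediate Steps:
-46150/(-8183) + 23641/I = -46150/(-8183) + 23641/(-15064) = -46150*(-1/8183) + 23641*(-1/15064) = 46150/8183 - 23641/15064 = 71678471/17609816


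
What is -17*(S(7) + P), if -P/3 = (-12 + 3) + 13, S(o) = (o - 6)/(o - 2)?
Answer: 1003/5 ≈ 200.60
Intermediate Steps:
S(o) = (-6 + o)/(-2 + o)
P = -12 (P = -3*((-12 + 3) + 13) = -3*(-9 + 13) = -3*4 = -12)
-17*(S(7) + P) = -17*((-6 + 7)/(-2 + 7) - 12) = -17*(1/5 - 12) = -17*(-59/5) = 1003/5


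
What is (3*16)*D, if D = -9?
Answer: -432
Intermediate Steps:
(3*16)*D = (3*16)*(-9) = 48*(-9) = -432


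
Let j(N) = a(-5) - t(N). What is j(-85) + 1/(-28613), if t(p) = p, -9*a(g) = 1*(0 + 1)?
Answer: 21860323/257517 ≈ 84.889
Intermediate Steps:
a(g) = -1/9 (a(g) = -(0 + 1)/9 = -1/9)
j(N) = -1/9 - N
j(-85) + 1/(-28613) = (-1/9 - 1*(-85)) + 1/(-28613) = (-1/9 + 85) - 1/28613 = 764/9 - 1/28613 = 21860323/257517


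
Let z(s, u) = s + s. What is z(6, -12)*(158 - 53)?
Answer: 1260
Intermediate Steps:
z(s, u) = 2*s
z(6, -12)*(158 - 53) = (2*6)*(158 - 53) = 12*105 = 1260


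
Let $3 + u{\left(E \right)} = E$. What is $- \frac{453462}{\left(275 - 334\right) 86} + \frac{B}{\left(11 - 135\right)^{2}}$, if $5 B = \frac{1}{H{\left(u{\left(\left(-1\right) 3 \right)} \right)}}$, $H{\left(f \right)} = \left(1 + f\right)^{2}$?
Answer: $\frac{435776984537}{4876114000} \approx 89.37$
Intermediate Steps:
$u{\left(E \right)} = -3 + E$
$B = \frac{1}{125}$ ($B = \frac{1}{5 \left(1 - 6\right)^{2}} = \frac{1}{5 \left(-5\right)^{2}} = \frac{1}{5 \cdot 25} = \frac{1}{5} \cdot \frac{1}{25} = \frac{1}{125} \approx 0.008$)
$- \frac{453462}{\left(275 - 334\right) 86} + \frac{B}{\left(11 - 135\right)^{2}} = - \frac{453462}{\left(275 - 334\right) 86} + \frac{1}{125 \left(11 - 135\right)^{2}} = - \frac{453462}{\left(-59\right) 86} + \frac{1}{125 \left(-124\right)^{2}} = - \frac{453462}{-5074} + \frac{1}{125 \cdot 15376} = \left(-453462\right) \left(- \frac{1}{5074}\right) + \frac{1}{125} \cdot \frac{1}{15376} = \frac{226731}{2537} + \frac{1}{1922000} = \frac{435776984537}{4876114000}$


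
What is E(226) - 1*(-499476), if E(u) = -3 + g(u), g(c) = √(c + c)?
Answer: 499473 + 2*√113 ≈ 4.9949e+5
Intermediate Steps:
g(c) = √2*√c (g(c) = √(2*c) = √2*√c)
E(u) = -3 + √2*√u
E(226) - 1*(-499476) = (-3 + √2*√226) - 1*(-499476) = (-3 + 2*√113) + 499476 = 499473 + 2*√113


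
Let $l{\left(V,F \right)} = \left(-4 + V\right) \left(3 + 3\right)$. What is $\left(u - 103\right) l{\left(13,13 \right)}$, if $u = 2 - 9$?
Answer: $-5940$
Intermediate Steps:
$u = -7$
$l{\left(V,F \right)} = -24 + 6 V$ ($l{\left(V,F \right)} = \left(-4 + V\right) 6 = -24 + 6 V$)
$\left(u - 103\right) l{\left(13,13 \right)} = \left(-7 - 103\right) \left(-24 + 6 \cdot 13\right) = - 110 \left(-24 + 78\right) = \left(-110\right) 54 = -5940$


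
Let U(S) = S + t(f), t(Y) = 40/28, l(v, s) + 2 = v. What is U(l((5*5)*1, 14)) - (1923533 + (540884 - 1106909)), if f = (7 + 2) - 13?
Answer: -9502385/7 ≈ -1.3575e+6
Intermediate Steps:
l(v, s) = -2 + v
f = -4 (f = 9 - 13 = -4)
t(Y) = 10/7 (t(Y) = 40*(1/28) = 10/7)
U(S) = 10/7 + S (U(S) = S + 10/7 = 10/7 + S)
U(l((5*5)*1, 14)) - (1923533 + (540884 - 1106909)) = (10/7 + (-2 + (5*5)*1)) - (1923533 + (540884 - 1106909)) = (10/7 + (-2 + 25*1)) - (1923533 - 566025) = (10/7 + (-2 + 25)) - 1*1357508 = (10/7 + 23) - 1357508 = 171/7 - 1357508 = -9502385/7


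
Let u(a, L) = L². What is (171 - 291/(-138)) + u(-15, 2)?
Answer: 8147/46 ≈ 177.11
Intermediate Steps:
(171 - 291/(-138)) + u(-15, 2) = (171 - 291/(-138)) + 2² = (171 - 291*(-1/138)) + 4 = (171 + 97/46) + 4 = 7963/46 + 4 = 8147/46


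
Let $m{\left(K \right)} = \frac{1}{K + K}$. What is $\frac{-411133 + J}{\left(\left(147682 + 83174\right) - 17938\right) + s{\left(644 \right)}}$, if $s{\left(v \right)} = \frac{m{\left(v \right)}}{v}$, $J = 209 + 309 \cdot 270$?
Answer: $- \frac{271647103168}{176609519297} \approx -1.5381$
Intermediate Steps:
$m{\left(K \right)} = \frac{1}{2 K}$
$J = 83639$ ($J = 209 + 83430 = 83639$)
$s{\left(v \right)} = \frac{1}{2 v^{2}}$ ($s{\left(v \right)} = \frac{\frac{1}{2} \frac{1}{v}}{v} = \frac{1}{2 v^{2}}$)
$\frac{-411133 + J}{\left(\left(147682 + 83174\right) - 17938\right) + s{\left(644 \right)}} = \frac{-411133 + 83639}{\left(\left(147682 + 83174\right) - 17938\right) + \frac{1}{2 \cdot 414736}} = - \frac{327494}{\left(230856 - 17938\right) + \frac{1}{2} \cdot \frac{1}{414736}} = - \frac{327494}{212918 + \frac{1}{829472}} = - \frac{327494}{\frac{176609519297}{829472}} = \left(-327494\right) \frac{829472}{176609519297} = - \frac{271647103168}{176609519297}$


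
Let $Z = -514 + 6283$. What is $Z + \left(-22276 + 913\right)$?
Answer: $-15594$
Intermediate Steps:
$Z = 5769$
$Z + \left(-22276 + 913\right) = 5769 + \left(-22276 + 913\right) = 5769 - 21363 = -15594$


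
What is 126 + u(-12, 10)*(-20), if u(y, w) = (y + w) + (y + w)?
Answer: 206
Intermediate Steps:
u(y, w) = 2*w + 2*y (u(y, w) = (w + y) + (w + y) = 2*w + 2*y)
126 + u(-12, 10)*(-20) = 126 + (2*10 + 2*(-12))*(-20) = 126 + (20 - 24)*(-20) = 126 - 4*(-20) = 126 + 80 = 206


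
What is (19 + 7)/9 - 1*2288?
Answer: -20566/9 ≈ -2285.1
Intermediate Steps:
(19 + 7)/9 - 1*2288 = 26*(⅑) - 2288 = 26/9 - 2288 = -20566/9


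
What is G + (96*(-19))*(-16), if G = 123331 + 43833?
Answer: 196348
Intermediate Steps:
G = 167164
G + (96*(-19))*(-16) = 167164 + (96*(-19))*(-16) = 167164 - 1824*(-16) = 167164 + 29184 = 196348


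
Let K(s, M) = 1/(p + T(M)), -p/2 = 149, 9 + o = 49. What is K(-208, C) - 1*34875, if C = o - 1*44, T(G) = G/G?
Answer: -10357876/297 ≈ -34875.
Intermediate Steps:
o = 40 (o = -9 + 49 = 40)
p = -298 (p = -2*149 = -298)
T(G) = 1
C = -4 (C = 40 - 1*44 = 40 - 44 = -4)
K(s, M) = -1/297 (K(s, M) = 1/(-298 + 1) = 1/(-297) = -1/297)
K(-208, C) - 1*34875 = -1/297 - 1*34875 = -1/297 - 34875 = -10357876/297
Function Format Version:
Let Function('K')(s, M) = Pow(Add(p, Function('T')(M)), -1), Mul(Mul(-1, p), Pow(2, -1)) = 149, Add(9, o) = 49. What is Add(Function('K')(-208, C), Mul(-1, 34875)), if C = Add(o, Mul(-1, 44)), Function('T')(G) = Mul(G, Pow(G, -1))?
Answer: Rational(-10357876, 297) ≈ -34875.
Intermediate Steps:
o = 40 (o = Add(-9, 49) = 40)
p = -298 (p = Mul(-2, 149) = -298)
Function('T')(G) = 1
C = -4 (C = Add(40, Mul(-1, 44)) = Add(40, -44) = -4)
Function('K')(s, M) = Rational(-1, 297) (Function('K')(s, M) = Pow(Add(-298, 1), -1) = Pow(-297, -1) = Rational(-1, 297))
Add(Function('K')(-208, C), Mul(-1, 34875)) = Add(Rational(-1, 297), Mul(-1, 34875)) = Add(Rational(-1, 297), -34875) = Rational(-10357876, 297)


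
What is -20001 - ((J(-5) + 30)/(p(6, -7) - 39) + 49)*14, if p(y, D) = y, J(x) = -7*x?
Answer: -681761/33 ≈ -20659.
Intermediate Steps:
-20001 - ((J(-5) + 30)/(p(6, -7) - 39) + 49)*14 = -20001 - ((-7*(-5) + 30)/(6 - 39) + 49)*14 = -20001 - ((35 + 30)/(-33) + 49)*14 = -20001 - (65*(-1/33) + 49)*14 = -20001 - (-65/33 + 49)*14 = -20001 - 1552*14/33 = -20001 - 1*21728/33 = -20001 - 21728/33 = -681761/33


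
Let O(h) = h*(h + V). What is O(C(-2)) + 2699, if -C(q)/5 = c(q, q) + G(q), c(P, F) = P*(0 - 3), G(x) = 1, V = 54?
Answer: 2034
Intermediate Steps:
c(P, F) = -3*P (c(P, F) = P*(-3) = -3*P)
C(q) = -5 + 15*q (C(q) = -5*(-3*q + 1) = -5*(1 - 3*q) = -5 + 15*q)
O(h) = h*(54 + h) (O(h) = h*(h + 54) = h*(54 + h))
O(C(-2)) + 2699 = (-5 + 15*(-2))*(54 + (-5 + 15*(-2))) + 2699 = (-5 - 30)*(54 + (-5 - 30)) + 2699 = -35*(54 - 35) + 2699 = -35*19 + 2699 = -665 + 2699 = 2034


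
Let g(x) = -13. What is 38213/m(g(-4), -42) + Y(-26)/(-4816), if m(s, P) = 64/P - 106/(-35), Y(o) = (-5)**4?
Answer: 9661725545/380464 ≈ 25395.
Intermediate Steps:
Y(o) = 625
m(s, P) = 106/35 + 64/P (m(s, P) = 64/P - 106*(-1/35) = 64/P + 106/35 = 106/35 + 64/P)
38213/m(g(-4), -42) + Y(-26)/(-4816) = 38213/(106/35 + 64/(-42)) + 625/(-4816) = 38213/(106/35 + 64*(-1/42)) + 625*(-1/4816) = 38213/(106/35 - 32/21) - 625/4816 = 38213/(158/105) - 625/4816 = 38213*(105/158) - 625/4816 = 4012365/158 - 625/4816 = 9661725545/380464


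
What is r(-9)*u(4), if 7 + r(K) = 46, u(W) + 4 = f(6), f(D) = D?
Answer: 78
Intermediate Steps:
u(W) = 2 (u(W) = -4 + 6 = 2)
r(K) = 39 (r(K) = -7 + 46 = 39)
r(-9)*u(4) = 39*2 = 78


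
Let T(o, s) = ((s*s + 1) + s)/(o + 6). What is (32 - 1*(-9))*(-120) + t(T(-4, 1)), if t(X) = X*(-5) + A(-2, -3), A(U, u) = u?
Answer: -9861/2 ≈ -4930.5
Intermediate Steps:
T(o, s) = (1 + s + s²)/(6 + o) (T(o, s) = ((s² + 1) + s)/(6 + o) = ((1 + s²) + s)/(6 + o) = (1 + s + s²)/(6 + o))
t(X) = -3 - 5*X (t(X) = X*(-5) - 3 = -5*X - 3 = -3 - 5*X)
(32 - 1*(-9))*(-120) + t(T(-4, 1)) = (32 - 1*(-9))*(-120) + (-3 - 5*(1 + 1 + 1²)/(6 - 4)) = (32 + 9)*(-120) + (-3 - 5*(1 + 1 + 1)/2) = 41*(-120) + (-3 - 5*3/2) = -4920 + (-3 - 5*3/2) = -4920 + (-3 - 15/2) = -4920 - 21/2 = -9861/2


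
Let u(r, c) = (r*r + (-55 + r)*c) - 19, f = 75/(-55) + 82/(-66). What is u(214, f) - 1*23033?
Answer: 245626/11 ≈ 22330.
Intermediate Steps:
f = -86/33 (f = 75*(-1/55) + 82*(-1/66) = -15/11 - 41/33 = -86/33 ≈ -2.6061)
u(r, c) = -19 + r**2 + c*(-55 + r) (u(r, c) = (r**2 + c*(-55 + r)) - 19 = -19 + r**2 + c*(-55 + r))
u(214, f) - 1*23033 = (-19 + 214**2 - 55*(-86/33) - 86/33*214) - 1*23033 = (-19 + 45796 + 430/3 - 18404/33) - 23033 = 498989/11 - 23033 = 245626/11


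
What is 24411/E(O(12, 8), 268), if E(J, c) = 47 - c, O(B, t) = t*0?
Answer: -24411/221 ≈ -110.46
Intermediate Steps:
O(B, t) = 0
24411/E(O(12, 8), 268) = 24411/(47 - 1*268) = 24411/(47 - 268) = 24411/(-221) = 24411*(-1/221) = -24411/221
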